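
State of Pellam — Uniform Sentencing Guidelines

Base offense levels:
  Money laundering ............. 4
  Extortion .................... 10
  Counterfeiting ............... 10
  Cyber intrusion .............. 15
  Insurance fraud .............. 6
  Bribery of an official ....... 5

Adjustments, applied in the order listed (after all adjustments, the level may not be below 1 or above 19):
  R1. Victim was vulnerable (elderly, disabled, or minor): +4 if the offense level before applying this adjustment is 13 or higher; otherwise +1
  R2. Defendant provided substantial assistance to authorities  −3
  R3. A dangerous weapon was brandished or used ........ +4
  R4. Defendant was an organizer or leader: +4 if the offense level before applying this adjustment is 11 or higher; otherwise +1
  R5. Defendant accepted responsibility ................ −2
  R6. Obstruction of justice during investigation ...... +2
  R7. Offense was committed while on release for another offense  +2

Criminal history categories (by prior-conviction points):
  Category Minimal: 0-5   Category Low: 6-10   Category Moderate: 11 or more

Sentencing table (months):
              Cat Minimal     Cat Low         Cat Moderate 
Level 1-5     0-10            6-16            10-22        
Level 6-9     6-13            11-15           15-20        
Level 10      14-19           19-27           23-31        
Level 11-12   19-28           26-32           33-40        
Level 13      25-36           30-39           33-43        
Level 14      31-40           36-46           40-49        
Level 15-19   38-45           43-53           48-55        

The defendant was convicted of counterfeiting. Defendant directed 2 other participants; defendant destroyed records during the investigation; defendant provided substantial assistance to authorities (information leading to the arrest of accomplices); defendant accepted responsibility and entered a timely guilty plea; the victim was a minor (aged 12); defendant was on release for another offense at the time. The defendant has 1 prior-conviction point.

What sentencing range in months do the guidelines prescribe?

Base offense level for counterfeiting: 10.
R1 applies (level before this adjustment is 10 < 13, so +1): 10 + 1 = 11.
R2 applies: 11 − 3 = 8.
R4 applies (level before this adjustment is 8 < 11, so +1): 8 + 1 = 9.
R5 applies: 9 − 2 = 7.
R6 applies: 7 + 2 = 9.
R7 applies: 9 + 2 = 11.
Final offense level: 11.
Criminal history: 1 prior point → Category Minimal (0-5).
Level 11 falls in the 11-12 band.
Grid: Level 11-12 × Category Minimal = 19-28 months.

19-28 months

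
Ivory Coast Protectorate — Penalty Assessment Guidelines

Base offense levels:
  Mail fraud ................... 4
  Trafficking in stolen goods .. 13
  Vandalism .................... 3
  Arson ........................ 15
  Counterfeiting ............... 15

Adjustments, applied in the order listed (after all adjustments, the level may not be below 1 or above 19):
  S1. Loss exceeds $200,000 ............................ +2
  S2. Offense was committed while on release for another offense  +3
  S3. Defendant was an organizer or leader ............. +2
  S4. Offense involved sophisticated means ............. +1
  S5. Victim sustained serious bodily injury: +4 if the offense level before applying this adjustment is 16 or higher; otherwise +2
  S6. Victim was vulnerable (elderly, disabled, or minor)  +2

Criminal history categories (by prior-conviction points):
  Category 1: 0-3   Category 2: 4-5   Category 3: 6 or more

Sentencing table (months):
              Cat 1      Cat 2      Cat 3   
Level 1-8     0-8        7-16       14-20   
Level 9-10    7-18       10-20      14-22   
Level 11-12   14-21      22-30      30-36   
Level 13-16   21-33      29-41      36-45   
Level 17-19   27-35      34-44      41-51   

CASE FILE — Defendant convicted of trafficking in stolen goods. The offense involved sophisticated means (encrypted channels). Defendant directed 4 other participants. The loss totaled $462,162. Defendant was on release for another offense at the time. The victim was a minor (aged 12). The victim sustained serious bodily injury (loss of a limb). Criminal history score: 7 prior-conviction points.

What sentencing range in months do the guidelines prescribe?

41-51 months

Base offense level for trafficking in stolen goods: 13.
S1 applies: 13 + 2 = 15.
S2 applies: 15 + 3 = 18.
S3 applies: 18 + 2 = 20.
S4 applies: 20 + 1 = 21.
S5 applies (level before this adjustment is 21 ≥ 16, so +4): 21 + 4 = 25.
S6 applies: 25 + 2 = 27.
Level 27 exceeds the maximum of 19; capped at 19.
Final offense level: 19.
Criminal history: 7 prior points → Category 3 (6+).
Level 19 falls in the 17-19 band.
Grid: Level 17-19 × Category 3 = 41-51 months.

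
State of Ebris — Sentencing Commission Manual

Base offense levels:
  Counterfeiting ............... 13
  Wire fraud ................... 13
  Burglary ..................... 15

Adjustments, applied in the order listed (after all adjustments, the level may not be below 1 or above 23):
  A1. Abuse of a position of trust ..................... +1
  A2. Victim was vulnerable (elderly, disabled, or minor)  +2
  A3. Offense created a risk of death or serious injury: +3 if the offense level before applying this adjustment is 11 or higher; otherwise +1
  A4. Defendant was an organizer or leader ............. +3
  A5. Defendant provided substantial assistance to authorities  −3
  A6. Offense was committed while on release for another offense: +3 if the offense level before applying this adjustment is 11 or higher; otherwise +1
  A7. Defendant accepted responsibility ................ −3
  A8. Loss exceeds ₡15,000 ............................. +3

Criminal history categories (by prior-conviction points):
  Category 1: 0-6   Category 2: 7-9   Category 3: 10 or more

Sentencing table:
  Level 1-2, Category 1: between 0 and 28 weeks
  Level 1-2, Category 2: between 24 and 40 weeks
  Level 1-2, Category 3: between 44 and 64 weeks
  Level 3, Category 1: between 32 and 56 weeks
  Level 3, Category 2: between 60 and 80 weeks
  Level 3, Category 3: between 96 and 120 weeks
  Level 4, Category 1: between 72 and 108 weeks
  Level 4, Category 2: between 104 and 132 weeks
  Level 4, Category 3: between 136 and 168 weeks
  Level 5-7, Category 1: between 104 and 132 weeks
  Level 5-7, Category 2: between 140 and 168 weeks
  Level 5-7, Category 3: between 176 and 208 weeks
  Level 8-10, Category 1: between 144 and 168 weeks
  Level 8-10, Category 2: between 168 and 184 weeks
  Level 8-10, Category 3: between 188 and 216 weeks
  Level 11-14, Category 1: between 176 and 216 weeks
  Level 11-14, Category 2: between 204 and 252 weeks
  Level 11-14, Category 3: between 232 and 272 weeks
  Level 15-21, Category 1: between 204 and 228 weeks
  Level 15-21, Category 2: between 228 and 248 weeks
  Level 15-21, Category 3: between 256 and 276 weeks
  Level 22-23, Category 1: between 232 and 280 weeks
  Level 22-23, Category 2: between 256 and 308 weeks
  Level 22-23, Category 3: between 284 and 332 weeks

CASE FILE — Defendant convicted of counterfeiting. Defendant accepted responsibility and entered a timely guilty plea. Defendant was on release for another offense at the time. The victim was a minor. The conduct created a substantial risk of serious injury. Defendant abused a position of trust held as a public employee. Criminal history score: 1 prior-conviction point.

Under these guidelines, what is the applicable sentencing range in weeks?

204-228 weeks

Base offense level for counterfeiting: 13.
A1 applies: 13 + 1 = 14.
A2 applies: 14 + 2 = 16.
A3 applies (level before this adjustment is 16 ≥ 11, so +3): 16 + 3 = 19.
A6 applies (level before this adjustment is 19 ≥ 11, so +3): 19 + 3 = 22.
A7 applies: 22 − 3 = 19.
Final offense level: 19.
Criminal history: 1 prior point → Category 1 (0-6).
Level 19 falls in the 15-21 band.
Grid: Level 15-21 × Category 1 = 204-228 weeks.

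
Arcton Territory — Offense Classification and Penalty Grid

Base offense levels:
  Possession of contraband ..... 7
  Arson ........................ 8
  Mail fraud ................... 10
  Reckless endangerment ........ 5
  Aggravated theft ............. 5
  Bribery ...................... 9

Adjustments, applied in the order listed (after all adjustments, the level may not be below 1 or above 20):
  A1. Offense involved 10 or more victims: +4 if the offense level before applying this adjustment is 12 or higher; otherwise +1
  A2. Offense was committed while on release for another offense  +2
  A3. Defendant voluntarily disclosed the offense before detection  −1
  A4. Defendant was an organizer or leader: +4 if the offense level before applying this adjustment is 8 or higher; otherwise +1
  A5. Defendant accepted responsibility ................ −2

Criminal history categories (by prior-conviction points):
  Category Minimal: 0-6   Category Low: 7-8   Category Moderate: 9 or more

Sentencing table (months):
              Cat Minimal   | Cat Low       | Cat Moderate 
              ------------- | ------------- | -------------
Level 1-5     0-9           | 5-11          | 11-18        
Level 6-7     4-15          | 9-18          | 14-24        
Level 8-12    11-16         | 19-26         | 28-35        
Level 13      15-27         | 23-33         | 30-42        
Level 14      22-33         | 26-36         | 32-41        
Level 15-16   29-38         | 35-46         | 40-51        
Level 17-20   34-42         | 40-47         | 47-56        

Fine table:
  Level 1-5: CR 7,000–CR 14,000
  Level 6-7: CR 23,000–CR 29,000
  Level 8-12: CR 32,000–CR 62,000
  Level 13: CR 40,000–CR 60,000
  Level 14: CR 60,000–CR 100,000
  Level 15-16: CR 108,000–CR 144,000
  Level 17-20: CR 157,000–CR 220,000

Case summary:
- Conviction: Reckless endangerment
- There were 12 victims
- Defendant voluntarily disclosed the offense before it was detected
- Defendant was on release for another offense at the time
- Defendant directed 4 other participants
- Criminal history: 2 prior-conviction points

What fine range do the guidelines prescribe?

Base offense level for reckless endangerment: 5.
A1 applies (level before this adjustment is 5 < 12, so +1): 5 + 1 = 6.
A2 applies: 6 + 2 = 8.
A3 applies: 8 − 1 = 7.
A4 applies (level before this adjustment is 7 < 8, so +1): 7 + 1 = 8.
Final offense level: 8.
Level 8 falls in the 8-12 band.
Fine table: Level 8-12 → CR 32,000–CR 62,000.

CR 32,000–CR 62,000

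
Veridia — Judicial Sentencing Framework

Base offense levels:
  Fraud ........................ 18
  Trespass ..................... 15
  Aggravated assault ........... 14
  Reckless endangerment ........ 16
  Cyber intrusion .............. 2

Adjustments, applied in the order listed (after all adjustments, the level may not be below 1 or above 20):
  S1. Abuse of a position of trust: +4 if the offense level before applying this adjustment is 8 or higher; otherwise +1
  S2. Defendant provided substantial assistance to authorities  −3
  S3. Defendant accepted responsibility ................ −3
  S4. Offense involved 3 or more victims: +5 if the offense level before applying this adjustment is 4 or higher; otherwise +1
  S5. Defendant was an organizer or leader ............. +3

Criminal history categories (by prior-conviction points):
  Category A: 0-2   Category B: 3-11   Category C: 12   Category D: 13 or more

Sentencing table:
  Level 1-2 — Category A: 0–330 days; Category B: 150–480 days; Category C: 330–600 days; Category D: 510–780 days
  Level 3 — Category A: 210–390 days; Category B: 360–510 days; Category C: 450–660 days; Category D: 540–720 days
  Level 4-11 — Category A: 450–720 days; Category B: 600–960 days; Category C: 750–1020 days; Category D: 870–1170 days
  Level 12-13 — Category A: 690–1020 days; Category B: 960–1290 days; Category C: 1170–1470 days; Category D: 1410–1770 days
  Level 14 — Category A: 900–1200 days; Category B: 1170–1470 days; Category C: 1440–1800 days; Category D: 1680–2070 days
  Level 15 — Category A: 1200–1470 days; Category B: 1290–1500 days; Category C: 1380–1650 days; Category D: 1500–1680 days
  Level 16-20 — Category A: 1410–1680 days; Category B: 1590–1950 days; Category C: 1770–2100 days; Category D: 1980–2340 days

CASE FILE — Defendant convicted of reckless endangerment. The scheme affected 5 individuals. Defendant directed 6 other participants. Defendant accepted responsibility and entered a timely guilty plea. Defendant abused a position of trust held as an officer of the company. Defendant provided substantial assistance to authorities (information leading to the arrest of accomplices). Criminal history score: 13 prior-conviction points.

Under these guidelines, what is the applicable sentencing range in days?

1980-2340 days

Base offense level for reckless endangerment: 16.
S1 applies (level before this adjustment is 16 ≥ 8, so +4): 16 + 4 = 20.
S2 applies: 20 − 3 = 17.
S3 applies: 17 − 3 = 14.
S4 applies (level before this adjustment is 14 ≥ 4, so +5): 14 + 5 = 19.
S5 applies: 19 + 3 = 22.
Level 22 exceeds the maximum of 20; capped at 20.
Final offense level: 20.
Criminal history: 13 prior points → Category D (13+).
Level 20 falls in the 16-20 band.
Grid: Level 16-20 × Category D = 1980-2340 days.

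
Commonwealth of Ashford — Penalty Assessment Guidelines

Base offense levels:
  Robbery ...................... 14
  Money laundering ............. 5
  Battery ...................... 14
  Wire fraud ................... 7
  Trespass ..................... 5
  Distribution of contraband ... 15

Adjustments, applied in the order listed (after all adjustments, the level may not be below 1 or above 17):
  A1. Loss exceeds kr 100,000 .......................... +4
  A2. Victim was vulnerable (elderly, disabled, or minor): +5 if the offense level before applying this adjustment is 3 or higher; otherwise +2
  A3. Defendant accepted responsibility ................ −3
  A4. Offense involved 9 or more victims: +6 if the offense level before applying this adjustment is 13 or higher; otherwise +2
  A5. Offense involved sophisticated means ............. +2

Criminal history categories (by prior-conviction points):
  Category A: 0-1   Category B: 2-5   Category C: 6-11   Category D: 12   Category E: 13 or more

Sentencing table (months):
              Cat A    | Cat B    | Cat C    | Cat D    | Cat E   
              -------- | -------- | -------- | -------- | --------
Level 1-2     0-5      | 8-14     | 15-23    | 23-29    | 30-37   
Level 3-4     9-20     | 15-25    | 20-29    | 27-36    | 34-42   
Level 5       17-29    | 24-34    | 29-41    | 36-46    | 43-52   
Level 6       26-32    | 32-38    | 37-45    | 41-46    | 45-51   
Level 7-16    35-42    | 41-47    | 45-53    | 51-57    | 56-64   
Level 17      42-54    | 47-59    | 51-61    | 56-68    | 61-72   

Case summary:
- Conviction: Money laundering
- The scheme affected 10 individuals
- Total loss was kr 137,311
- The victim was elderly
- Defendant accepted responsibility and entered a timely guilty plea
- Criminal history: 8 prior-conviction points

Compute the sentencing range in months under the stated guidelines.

Base offense level for money laundering: 5.
A1 applies: 5 + 4 = 9.
A2 applies (level before this adjustment is 9 ≥ 3, so +5): 9 + 5 = 14.
A3 applies: 14 − 3 = 11.
A4 applies (level before this adjustment is 11 < 13, so +2): 11 + 2 = 13.
A5 does not apply.
Final offense level: 13.
Criminal history: 8 prior points → Category C (6-11).
Level 13 falls in the 7-16 band.
Grid: Level 7-16 × Category C = 45-53 months.

45-53 months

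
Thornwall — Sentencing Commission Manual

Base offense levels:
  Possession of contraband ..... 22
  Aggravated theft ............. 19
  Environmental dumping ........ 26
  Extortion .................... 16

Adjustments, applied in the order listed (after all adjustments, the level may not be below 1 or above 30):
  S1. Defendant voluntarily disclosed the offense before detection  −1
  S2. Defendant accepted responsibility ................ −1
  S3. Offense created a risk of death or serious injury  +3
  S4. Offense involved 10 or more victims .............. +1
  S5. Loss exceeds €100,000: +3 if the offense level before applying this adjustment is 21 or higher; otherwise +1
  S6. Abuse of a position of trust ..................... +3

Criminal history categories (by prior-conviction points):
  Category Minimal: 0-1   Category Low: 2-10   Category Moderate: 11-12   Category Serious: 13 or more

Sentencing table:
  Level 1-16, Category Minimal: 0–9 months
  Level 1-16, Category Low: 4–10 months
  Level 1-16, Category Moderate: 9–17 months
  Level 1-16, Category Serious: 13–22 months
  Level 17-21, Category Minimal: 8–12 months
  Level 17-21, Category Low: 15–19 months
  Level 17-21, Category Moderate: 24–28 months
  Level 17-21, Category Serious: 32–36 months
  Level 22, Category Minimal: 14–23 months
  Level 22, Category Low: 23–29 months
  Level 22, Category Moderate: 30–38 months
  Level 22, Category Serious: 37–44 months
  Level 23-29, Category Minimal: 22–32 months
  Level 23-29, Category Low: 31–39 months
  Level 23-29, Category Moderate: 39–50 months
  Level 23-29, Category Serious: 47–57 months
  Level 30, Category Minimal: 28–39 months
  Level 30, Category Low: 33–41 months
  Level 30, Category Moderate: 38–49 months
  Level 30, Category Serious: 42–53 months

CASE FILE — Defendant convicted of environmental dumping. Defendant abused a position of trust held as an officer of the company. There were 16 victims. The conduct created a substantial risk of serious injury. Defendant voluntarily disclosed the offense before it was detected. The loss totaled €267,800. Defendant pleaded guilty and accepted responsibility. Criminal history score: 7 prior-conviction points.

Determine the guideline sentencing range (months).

Base offense level for environmental dumping: 26.
S1 applies: 26 − 1 = 25.
S2 applies: 25 − 1 = 24.
S3 applies: 24 + 3 = 27.
S4 applies: 27 + 1 = 28.
S5 applies (level before this adjustment is 28 ≥ 21, so +3): 28 + 3 = 31.
S6 applies: 31 + 3 = 34.
Level 34 exceeds the maximum of 30; capped at 30.
Final offense level: 30.
Criminal history: 7 prior points → Category Low (2-10).
Level 30 falls in the 30 band.
Grid: Level 30 × Category Low = 33-41 months.

33-41 months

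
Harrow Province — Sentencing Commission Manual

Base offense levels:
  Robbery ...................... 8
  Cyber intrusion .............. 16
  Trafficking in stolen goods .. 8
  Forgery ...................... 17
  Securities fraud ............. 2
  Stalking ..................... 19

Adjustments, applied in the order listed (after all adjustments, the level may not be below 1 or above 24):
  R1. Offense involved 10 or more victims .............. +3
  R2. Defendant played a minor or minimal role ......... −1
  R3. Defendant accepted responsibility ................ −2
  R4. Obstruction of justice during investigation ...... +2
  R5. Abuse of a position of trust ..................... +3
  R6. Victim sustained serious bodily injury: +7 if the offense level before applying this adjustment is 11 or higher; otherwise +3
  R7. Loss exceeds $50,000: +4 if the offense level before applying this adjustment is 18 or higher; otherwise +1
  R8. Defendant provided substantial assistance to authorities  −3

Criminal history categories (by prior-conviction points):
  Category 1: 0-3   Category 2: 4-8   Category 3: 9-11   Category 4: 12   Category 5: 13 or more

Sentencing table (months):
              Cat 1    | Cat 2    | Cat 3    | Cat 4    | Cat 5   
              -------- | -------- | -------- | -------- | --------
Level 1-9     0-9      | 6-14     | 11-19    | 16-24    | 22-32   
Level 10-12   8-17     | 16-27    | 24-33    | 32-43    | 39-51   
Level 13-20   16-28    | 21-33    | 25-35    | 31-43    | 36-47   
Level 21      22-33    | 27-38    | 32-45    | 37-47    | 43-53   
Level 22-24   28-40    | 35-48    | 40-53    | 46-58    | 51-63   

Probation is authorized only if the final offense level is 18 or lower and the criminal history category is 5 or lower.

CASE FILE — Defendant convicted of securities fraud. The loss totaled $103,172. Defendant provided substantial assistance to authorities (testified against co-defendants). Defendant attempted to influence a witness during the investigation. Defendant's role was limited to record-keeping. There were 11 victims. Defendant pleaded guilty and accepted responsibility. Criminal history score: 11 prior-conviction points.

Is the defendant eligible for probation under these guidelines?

Base offense level for securities fraud: 2.
R1 applies: 2 + 3 = 5.
R2 applies: 5 − 1 = 4.
R3 applies: 4 − 2 = 2.
R4 applies: 2 + 2 = 4.
R5 does not apply.
R7 applies (level before this adjustment is 4 < 18, so +1): 4 + 1 = 5.
R8 applies: 5 − 3 = 2.
Final offense level: 2.
Criminal history: 11 prior points → Category 3 (9-11).
Level 2 falls in the 1-9 band.
Grid: Level 1-9 × Category 3 = 11-19 months.
Probation check: level 2 ≤ 18 and category 3 ≤ 5 → eligible.

Yes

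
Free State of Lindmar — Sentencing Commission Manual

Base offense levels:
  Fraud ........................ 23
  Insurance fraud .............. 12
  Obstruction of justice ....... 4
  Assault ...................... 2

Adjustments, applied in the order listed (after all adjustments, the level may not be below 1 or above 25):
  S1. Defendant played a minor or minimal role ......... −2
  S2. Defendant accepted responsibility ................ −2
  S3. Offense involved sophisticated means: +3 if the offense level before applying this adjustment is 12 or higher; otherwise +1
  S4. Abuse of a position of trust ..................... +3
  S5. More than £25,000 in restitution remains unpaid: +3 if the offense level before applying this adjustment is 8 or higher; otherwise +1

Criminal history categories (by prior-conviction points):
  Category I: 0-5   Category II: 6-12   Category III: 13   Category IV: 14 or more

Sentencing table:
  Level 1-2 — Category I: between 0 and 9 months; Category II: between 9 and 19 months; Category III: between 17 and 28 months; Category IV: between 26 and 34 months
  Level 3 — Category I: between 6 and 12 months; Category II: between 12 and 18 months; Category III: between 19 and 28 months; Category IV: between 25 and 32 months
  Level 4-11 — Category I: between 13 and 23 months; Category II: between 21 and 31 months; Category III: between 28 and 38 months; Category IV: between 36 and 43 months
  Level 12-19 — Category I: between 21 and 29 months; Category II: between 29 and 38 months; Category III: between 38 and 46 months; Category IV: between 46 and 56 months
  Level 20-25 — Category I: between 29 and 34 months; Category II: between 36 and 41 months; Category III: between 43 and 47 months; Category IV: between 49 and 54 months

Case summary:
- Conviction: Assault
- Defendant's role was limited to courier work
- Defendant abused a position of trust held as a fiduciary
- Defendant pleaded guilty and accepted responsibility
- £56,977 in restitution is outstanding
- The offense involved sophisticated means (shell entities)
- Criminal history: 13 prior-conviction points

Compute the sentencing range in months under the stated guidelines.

19-28 months

Base offense level for assault: 2.
S1 applies: 2 − 2 = 0.
S2 applies: 0 − 2 = -2.
S3 applies (level before this adjustment is -2 < 12, so +1): -2 + 1 = -1.
S4 applies: -1 + 3 = 2.
S5 applies (level before this adjustment is 2 < 8, so +1): 2 + 1 = 3.
Final offense level: 3.
Criminal history: 13 prior points → Category III (13).
Level 3 falls in the 3 band.
Grid: Level 3 × Category III = 19-28 months.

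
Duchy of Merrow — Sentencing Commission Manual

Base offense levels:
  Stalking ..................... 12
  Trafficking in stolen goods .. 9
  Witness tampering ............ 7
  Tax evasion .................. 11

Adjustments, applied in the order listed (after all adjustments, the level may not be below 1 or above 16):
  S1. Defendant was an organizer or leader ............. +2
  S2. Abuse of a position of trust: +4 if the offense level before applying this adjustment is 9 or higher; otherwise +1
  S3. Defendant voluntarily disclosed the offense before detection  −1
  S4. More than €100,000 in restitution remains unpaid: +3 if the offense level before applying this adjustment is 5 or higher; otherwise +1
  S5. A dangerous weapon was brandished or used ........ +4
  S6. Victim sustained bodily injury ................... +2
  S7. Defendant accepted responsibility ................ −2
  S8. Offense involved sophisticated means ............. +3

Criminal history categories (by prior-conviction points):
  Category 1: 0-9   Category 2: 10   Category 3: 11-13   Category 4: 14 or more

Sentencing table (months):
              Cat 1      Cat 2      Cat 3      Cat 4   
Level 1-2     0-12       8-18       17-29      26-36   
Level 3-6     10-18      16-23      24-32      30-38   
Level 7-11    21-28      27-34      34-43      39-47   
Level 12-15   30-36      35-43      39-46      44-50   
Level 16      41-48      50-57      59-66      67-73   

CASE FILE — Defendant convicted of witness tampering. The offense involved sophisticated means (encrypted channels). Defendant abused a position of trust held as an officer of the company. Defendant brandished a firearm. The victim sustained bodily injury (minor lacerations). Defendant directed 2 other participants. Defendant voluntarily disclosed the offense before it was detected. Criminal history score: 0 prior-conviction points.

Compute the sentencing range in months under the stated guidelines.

41-48 months

Base offense level for witness tampering: 7.
S1 applies: 7 + 2 = 9.
S2 applies (level before this adjustment is 9 ≥ 9, so +4): 9 + 4 = 13.
S3 applies: 13 − 1 = 12.
S5 applies: 12 + 4 = 16.
S6 applies: 16 + 2 = 18.
S8 applies: 18 + 3 = 21.
Level 21 exceeds the maximum of 16; capped at 16.
Final offense level: 16.
Criminal history: 0 prior points → Category 1 (0-9).
Level 16 falls in the 16 band.
Grid: Level 16 × Category 1 = 41-48 months.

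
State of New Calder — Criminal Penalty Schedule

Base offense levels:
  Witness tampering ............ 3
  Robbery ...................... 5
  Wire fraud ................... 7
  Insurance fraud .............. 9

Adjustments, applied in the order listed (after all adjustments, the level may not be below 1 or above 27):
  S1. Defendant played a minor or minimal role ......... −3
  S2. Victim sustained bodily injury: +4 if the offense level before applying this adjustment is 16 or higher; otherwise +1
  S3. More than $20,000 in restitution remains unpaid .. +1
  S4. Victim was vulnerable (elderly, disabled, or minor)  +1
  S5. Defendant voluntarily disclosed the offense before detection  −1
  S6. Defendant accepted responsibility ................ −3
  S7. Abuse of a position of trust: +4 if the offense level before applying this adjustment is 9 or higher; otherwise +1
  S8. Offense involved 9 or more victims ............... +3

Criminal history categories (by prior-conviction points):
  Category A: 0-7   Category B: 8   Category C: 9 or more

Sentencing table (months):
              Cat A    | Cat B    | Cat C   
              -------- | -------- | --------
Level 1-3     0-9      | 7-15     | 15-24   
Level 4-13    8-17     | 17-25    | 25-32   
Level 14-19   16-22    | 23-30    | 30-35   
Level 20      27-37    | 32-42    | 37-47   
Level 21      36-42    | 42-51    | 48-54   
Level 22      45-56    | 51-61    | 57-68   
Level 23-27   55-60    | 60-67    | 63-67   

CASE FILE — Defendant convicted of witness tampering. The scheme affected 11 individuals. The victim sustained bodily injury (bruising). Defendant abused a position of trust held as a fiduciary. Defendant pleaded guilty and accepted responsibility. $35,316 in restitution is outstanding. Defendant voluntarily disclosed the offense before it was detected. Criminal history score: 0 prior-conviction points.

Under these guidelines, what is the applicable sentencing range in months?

8-17 months

Base offense level for witness tampering: 3.
S2 applies (level before this adjustment is 3 < 16, so +1): 3 + 1 = 4.
S3 applies: 4 + 1 = 5.
S4 does not apply.
S5 applies: 5 − 1 = 4.
S6 applies: 4 − 3 = 1.
S7 applies (level before this adjustment is 1 < 9, so +1): 1 + 1 = 2.
S8 applies: 2 + 3 = 5.
Final offense level: 5.
Criminal history: 0 prior points → Category A (0-7).
Level 5 falls in the 4-13 band.
Grid: Level 4-13 × Category A = 8-17 months.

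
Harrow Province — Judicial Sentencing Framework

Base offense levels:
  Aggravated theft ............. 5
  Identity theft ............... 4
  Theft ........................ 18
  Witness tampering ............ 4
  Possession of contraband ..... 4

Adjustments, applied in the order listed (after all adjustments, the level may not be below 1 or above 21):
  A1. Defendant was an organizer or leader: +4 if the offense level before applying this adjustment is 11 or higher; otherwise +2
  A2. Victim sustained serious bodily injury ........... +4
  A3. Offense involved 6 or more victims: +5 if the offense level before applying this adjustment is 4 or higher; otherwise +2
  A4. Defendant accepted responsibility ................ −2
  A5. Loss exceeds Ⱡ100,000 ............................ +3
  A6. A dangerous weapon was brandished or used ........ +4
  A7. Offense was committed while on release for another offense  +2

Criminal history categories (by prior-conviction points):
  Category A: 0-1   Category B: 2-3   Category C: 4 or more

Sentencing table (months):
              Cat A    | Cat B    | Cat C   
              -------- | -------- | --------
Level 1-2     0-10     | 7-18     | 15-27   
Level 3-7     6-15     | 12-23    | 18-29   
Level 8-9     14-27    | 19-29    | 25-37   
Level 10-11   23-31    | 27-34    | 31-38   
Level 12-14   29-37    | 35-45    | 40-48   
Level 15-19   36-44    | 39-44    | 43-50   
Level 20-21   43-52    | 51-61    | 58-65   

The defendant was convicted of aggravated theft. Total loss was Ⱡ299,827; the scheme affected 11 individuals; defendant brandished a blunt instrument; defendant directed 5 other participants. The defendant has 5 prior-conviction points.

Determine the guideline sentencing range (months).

43-50 months

Base offense level for aggravated theft: 5.
A1 applies (level before this adjustment is 5 < 11, so +2): 5 + 2 = 7.
A2 does not apply.
A3 applies (level before this adjustment is 7 ≥ 4, so +5): 7 + 5 = 12.
A5 applies: 12 + 3 = 15.
A6 applies: 15 + 4 = 19.
Final offense level: 19.
Criminal history: 5 prior points → Category C (4+).
Level 19 falls in the 15-19 band.
Grid: Level 15-19 × Category C = 43-50 months.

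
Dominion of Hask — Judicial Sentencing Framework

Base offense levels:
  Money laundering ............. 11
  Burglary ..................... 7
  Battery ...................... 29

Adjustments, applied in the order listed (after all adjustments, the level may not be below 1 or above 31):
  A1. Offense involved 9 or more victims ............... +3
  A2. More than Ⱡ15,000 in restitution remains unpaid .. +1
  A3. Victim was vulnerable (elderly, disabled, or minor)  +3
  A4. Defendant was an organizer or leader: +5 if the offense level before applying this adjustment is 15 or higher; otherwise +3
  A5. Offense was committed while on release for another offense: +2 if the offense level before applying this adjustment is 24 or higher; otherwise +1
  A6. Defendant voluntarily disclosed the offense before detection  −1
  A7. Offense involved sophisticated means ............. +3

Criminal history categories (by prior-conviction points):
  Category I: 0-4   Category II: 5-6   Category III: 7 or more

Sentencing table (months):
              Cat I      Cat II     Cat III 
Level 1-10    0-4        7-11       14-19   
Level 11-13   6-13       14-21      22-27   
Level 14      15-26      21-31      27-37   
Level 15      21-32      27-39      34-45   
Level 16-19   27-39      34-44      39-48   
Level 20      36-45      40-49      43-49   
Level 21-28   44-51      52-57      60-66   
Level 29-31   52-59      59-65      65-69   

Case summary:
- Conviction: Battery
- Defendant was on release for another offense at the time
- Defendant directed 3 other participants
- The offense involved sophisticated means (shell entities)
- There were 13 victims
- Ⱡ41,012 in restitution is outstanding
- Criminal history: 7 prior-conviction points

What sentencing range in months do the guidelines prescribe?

Base offense level for battery: 29.
A1 applies: 29 + 3 = 32.
A2 applies: 32 + 1 = 33.
A3 does not apply.
A4 applies (level before this adjustment is 33 ≥ 15, so +5): 33 + 5 = 38.
A5 applies (level before this adjustment is 38 ≥ 24, so +2): 38 + 2 = 40.
A6 does not apply.
A7 applies: 40 + 3 = 43.
Level 43 exceeds the maximum of 31; capped at 31.
Final offense level: 31.
Criminal history: 7 prior points → Category III (7+).
Level 31 falls in the 29-31 band.
Grid: Level 29-31 × Category III = 65-69 months.

65-69 months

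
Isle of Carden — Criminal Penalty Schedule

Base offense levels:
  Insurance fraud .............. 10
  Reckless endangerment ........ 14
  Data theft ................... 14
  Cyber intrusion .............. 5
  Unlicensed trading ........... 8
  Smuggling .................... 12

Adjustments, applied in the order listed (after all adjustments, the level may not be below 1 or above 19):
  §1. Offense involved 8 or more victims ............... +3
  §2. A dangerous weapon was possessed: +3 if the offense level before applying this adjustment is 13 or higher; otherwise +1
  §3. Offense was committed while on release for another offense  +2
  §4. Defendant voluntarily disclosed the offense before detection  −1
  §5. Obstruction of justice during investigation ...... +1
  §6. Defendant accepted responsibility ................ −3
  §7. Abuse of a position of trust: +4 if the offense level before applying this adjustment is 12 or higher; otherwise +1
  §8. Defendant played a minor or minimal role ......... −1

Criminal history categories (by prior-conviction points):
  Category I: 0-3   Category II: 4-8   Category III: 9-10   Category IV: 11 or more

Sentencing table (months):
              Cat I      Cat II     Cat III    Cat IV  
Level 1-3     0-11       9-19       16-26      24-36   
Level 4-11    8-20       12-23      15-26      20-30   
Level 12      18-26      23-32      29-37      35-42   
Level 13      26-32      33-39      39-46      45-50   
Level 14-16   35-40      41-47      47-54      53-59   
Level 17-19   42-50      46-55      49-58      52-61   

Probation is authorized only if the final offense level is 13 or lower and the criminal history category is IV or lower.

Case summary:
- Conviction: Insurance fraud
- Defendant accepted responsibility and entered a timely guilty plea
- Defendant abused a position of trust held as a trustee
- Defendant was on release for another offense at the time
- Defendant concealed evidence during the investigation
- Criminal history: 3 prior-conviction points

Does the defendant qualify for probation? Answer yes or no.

Base offense level for insurance fraud: 10.
§1 does not apply.
§3 applies: 10 + 2 = 12.
§5 applies: 12 + 1 = 13.
§6 applies: 13 − 3 = 10.
§7 applies (level before this adjustment is 10 < 12, so +1): 10 + 1 = 11.
§8 does not apply.
Final offense level: 11.
Criminal history: 3 prior points → Category I (0-3).
Level 11 falls in the 4-11 band.
Grid: Level 4-11 × Category I = 8-20 months.
Probation check: level 11 ≤ 13 and category I ≤ IV → eligible.

Yes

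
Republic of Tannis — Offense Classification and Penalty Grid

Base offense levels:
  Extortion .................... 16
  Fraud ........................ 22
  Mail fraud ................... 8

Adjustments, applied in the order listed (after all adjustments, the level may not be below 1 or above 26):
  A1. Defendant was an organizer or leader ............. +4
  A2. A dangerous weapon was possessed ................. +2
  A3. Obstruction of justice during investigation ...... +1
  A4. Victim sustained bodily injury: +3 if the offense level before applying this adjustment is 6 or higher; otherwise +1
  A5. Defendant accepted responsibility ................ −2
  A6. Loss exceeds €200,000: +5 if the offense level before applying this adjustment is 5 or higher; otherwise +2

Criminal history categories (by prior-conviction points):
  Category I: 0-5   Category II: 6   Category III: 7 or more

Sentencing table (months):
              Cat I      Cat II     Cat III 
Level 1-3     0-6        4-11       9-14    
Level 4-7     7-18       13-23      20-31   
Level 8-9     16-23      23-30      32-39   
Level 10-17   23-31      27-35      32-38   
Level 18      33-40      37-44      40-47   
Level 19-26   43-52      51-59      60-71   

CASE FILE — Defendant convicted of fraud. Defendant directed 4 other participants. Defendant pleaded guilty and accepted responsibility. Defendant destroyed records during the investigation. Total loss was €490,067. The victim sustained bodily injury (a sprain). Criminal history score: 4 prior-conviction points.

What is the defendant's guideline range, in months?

43-52 months

Base offense level for fraud: 22.
A1 applies: 22 + 4 = 26.
A3 applies: 26 + 1 = 27.
A4 applies (level before this adjustment is 27 ≥ 6, so +3): 27 + 3 = 30.
A5 applies: 30 − 2 = 28.
A6 applies (level before this adjustment is 28 ≥ 5, so +5): 28 + 5 = 33.
Level 33 exceeds the maximum of 26; capped at 26.
Final offense level: 26.
Criminal history: 4 prior points → Category I (0-5).
Level 26 falls in the 19-26 band.
Grid: Level 19-26 × Category I = 43-52 months.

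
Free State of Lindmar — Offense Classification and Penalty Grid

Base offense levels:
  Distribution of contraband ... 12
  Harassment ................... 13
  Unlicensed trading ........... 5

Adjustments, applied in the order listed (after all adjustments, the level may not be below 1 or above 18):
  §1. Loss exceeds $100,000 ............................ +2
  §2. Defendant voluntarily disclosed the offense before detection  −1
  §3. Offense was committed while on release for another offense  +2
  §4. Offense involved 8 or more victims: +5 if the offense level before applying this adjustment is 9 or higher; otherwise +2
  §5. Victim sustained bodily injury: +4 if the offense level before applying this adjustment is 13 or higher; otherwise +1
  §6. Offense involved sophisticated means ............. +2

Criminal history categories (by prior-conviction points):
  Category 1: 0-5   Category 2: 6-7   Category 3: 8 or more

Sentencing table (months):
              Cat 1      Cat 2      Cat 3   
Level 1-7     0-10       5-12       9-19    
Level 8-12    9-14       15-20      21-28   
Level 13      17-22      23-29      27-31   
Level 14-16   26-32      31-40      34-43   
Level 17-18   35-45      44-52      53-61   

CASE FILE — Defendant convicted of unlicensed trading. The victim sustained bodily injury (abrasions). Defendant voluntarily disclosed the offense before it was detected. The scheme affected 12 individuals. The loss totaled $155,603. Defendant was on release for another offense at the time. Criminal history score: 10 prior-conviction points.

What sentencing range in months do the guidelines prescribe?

21-28 months

Base offense level for unlicensed trading: 5.
§1 applies: 5 + 2 = 7.
§2 applies: 7 − 1 = 6.
§3 applies: 6 + 2 = 8.
§4 applies (level before this adjustment is 8 < 9, so +2): 8 + 2 = 10.
§5 applies (level before this adjustment is 10 < 13, so +1): 10 + 1 = 11.
§6 does not apply.
Final offense level: 11.
Criminal history: 10 prior points → Category 3 (8+).
Level 11 falls in the 8-12 band.
Grid: Level 8-12 × Category 3 = 21-28 months.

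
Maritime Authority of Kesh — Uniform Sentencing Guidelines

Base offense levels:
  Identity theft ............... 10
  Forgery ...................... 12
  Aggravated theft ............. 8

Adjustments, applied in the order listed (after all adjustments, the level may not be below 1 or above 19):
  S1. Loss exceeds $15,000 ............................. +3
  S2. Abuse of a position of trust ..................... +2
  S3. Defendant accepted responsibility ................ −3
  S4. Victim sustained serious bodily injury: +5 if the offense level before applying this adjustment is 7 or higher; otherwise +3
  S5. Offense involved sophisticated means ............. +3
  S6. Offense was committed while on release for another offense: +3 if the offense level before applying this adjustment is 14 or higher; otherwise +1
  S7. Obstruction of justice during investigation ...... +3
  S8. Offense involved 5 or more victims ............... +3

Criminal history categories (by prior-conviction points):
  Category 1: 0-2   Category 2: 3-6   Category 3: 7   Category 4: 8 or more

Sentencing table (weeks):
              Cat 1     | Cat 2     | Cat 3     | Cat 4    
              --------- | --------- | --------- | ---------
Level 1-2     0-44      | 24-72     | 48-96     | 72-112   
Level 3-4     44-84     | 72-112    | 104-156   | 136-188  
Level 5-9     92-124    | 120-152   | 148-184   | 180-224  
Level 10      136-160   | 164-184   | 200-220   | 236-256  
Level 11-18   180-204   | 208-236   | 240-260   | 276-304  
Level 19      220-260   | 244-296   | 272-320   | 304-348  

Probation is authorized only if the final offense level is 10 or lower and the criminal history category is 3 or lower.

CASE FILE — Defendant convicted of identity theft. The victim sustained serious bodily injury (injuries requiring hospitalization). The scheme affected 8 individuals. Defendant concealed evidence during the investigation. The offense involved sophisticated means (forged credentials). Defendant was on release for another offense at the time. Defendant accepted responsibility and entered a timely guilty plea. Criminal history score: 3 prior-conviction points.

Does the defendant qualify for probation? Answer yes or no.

Base offense level for identity theft: 10.
S1 does not apply.
S2 does not apply.
S3 applies: 10 − 3 = 7.
S4 applies (level before this adjustment is 7 ≥ 7, so +5): 7 + 5 = 12.
S5 applies: 12 + 3 = 15.
S6 applies (level before this adjustment is 15 ≥ 14, so +3): 15 + 3 = 18.
S7 applies: 18 + 3 = 21.
S8 applies: 21 + 3 = 24.
Level 24 exceeds the maximum of 19; capped at 19.
Final offense level: 19.
Criminal history: 3 prior points → Category 2 (3-6).
Level 19 falls in the 19 band.
Grid: Level 19 × Category 2 = 244-296 weeks.
Probation check: level 19 > 10 and category 2 ≤ 3 → not eligible.

No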